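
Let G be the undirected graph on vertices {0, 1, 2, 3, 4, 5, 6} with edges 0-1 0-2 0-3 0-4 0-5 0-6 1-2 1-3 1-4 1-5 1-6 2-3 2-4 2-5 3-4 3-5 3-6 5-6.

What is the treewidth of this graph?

A width-4 tree decomposition is:
Bags: B1 = {0, 1, 3, 5, 6}  B2 = {0, 1, 2, 3, 5}  B3 = {0, 1, 2, 3, 4}
Tree: B1–B2, B2–B3
Each bag holds 5 vertices, so the decomposition has width 4, which upper-bounds the treewidth. On the other hand G contains the 5-clique {0, 1, 2, 3, 4}. A clique must lie in a single bag of any decomposition, so no decomposition can have width below 4. Therefore the treewidth is 4.

4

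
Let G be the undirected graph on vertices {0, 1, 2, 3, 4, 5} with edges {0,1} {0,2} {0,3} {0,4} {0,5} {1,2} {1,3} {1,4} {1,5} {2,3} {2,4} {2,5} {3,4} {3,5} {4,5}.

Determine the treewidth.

5

A width-5 tree decomposition is:
Bags: B1 = {0, 1, 2, 3, 4, 5}
Tree: (single bag)
With just one bag of size 6, the width is 6 − 1 = 5, so tw(G) ≤ 5. For the lower bound, the 6 vertices {0, 1, 2, 3, 4, 5} are pairwise adjacent, and any tree decomposition puts a clique entirely inside one bag — forcing width ≥ 5. Combining the bounds, tw(G) = 5.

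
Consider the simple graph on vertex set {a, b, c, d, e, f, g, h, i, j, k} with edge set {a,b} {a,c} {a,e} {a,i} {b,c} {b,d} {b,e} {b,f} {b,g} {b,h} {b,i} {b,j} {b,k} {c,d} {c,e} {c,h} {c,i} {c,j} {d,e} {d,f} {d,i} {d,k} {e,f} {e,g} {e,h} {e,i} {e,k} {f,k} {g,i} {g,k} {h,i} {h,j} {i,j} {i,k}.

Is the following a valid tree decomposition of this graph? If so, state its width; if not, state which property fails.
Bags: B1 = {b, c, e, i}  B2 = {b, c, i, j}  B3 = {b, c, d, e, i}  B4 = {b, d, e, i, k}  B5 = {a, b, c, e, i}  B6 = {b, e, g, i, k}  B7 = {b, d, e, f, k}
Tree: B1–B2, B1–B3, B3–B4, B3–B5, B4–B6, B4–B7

No — vertex h appears in no bag.

A tree decomposition must satisfy three properties: every vertex lies in some bag; for every edge, both endpoints lie together in some bag; and for every vertex, the bags containing it form a connected subtree. Here vertex h appears in no bag, so the decomposition is invalid.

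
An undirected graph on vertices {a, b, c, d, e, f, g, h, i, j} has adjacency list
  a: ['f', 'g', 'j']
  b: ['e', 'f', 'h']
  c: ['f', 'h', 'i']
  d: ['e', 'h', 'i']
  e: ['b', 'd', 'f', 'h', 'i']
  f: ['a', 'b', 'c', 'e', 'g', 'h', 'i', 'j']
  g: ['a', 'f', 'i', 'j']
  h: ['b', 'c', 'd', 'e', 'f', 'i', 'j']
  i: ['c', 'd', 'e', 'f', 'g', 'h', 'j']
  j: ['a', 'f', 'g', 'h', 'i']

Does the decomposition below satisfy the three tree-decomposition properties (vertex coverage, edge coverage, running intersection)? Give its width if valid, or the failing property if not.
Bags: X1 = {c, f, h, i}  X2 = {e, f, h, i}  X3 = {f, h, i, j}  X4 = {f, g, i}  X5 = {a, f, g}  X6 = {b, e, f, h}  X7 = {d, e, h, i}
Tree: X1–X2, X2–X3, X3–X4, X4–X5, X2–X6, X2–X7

A tree decomposition must satisfy three properties: every vertex lies in some bag; for every edge, both endpoints lie together in some bag; and for every vertex, the bags containing it form a connected subtree. Here edge (j,g) lies in no bag, so the decomposition is invalid.

No — edge (j,g) lies in no bag.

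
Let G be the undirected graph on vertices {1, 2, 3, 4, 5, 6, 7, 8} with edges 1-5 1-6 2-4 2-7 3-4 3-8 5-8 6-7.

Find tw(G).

2

A width-2 tree decomposition is:
Bags: B1 = {2, 6, 7}  B2 = {2, 4, 6}  B3 = {3, 4, 6}  B4 = {3, 6, 8}  B5 = {5, 6, 8}  B6 = {1, 5, 6}
Tree: B1–B2, B2–B3, B3–B4, B4–B5, B5–B6
Every bag has size at most 3, so the width is 3 − 1 = 2 and tw(G) ≤ 2. Since 6–7–2–4–3–8–5–1–6 is a cycle in G, G is not acyclic. Forests are exactly the graphs of treewidth ≤ 1, so tw(G) ≥ 2. Therefore the treewidth is 2.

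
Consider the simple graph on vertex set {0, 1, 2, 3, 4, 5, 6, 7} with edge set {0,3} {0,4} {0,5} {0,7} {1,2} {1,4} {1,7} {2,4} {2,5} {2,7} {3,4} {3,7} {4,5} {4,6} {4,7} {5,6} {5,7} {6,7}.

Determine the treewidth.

3

A width-3 tree decomposition is:
Bags: B1 = {2, 4, 5, 7}  B2 = {0, 4, 5, 7}  B3 = {4, 5, 6, 7}  B4 = {0, 3, 4, 7}  B5 = {1, 2, 4, 7}
Tree: B1–B2, B1–B3, B2–B4, B1–B5
Every bag has size at most 4, so the width is 4 − 1 = 3 and tw(G) ≤ 3. Conversely, {1, 2, 4, 7} is a clique of size 4, and the vertices of any clique must share a bag in every tree decomposition; so some bag has ≥ 4 vertices and tw(G) ≥ 3. Combining the bounds, tw(G) = 3.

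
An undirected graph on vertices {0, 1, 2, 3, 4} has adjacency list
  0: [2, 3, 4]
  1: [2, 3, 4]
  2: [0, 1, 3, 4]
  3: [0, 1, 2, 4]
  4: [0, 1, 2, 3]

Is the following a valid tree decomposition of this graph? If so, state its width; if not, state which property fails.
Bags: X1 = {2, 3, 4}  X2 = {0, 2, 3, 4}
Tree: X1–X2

No — vertex 1 appears in no bag.

A tree decomposition must satisfy three properties: every vertex lies in some bag; for every edge, both endpoints lie together in some bag; and for every vertex, the bags containing it form a connected subtree. Here vertex 1 appears in no bag, so the decomposition is invalid.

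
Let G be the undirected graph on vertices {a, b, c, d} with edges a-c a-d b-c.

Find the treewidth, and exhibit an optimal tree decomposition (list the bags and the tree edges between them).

Each bag holds 2 vertices, so the decomposition has width 1, which upper-bounds the treewidth. Since G has at least one edge (e.g. b–c), it is not an edgeless graph, so tw(G) ≥ 1. The upper and lower bounds meet at 1, so that is the treewidth.

Treewidth 1.
One optimal decomposition is:
Bags: B1 = {b, c}  B2 = {a, c}  B3 = {a, d}
Tree: B1–B2, B2–B3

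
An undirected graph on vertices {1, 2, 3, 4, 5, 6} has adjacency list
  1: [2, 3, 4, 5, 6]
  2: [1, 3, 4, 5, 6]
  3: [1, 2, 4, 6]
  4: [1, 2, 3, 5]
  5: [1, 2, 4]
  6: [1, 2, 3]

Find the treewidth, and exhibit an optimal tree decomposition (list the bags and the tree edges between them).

Treewidth 3.
One optimal decomposition is:
Bags: B1 = {1, 2, 3, 4}  B2 = {1, 2, 3, 6}  B3 = {1, 2, 4, 5}
Tree: B1–B2, B1–B3

Each bag holds 4 vertices, so the decomposition has width 3, which upper-bounds the treewidth. For the lower bound, the 4 vertices {1, 2, 3, 4} are pairwise adjacent, and any tree decomposition puts a clique entirely inside one bag — forcing width ≥ 3. Combining the bounds, tw(G) = 3.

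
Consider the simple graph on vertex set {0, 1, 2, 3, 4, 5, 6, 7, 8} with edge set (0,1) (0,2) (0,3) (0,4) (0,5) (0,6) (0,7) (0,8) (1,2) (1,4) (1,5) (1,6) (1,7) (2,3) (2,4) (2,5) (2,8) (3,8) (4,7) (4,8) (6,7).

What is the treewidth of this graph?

3

A width-3 tree decomposition is:
Bags: B1 = {0, 1, 2, 4}  B2 = {0, 1, 4, 7}  B3 = {0, 2, 4, 8}  B4 = {0, 2, 3, 8}  B5 = {0, 1, 6, 7}  B6 = {0, 1, 2, 5}
Tree: B1–B2, B1–B3, B3–B4, B2–B5, B1–B6
The largest bag has 4 vertices, giving width 3; this decomposition certifies tw(G) ≤ 3. On the other hand G contains the 4-clique {0, 2, 3, 8}. A clique must lie in a single bag of any decomposition, so no decomposition can have width below 3. Combining the bounds, tw(G) = 3.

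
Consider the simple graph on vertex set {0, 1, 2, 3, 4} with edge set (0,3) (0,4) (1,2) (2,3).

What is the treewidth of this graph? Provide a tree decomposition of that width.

Treewidth 1.
Bags: B1 = {0, 4}  B2 = {0, 3}  B3 = {2, 3}  B4 = {1, 2}
Tree: B1–B2, B2–B3, B3–B4

The largest bag has 2 vertices, giving width 1; this decomposition certifies tw(G) ≤ 1. Any graph with an edge has treewidth ≥ 1, and G has the edge 4–0. The upper and lower bounds meet at 1, so that is the treewidth.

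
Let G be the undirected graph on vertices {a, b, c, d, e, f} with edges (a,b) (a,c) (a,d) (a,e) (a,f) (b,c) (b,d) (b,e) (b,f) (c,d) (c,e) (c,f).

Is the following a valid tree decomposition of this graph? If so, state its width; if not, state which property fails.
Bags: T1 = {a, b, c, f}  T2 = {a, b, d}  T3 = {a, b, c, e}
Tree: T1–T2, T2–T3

No — edge (c,d) lies in no bag.

A tree decomposition must satisfy three properties: every vertex lies in some bag; for every edge, both endpoints lie together in some bag; and for every vertex, the bags containing it form a connected subtree. Here edge (c,d) lies in no bag, so the decomposition is invalid.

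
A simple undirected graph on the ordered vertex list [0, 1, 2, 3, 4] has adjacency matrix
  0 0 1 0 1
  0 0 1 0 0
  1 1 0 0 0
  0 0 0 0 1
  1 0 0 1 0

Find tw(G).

A width-1 tree decomposition is:
Bags: B1 = {0, 2}  B2 = {0, 4}  B3 = {3, 4}  B4 = {1, 2}
Tree: B1–B2, B2–B3, B1–B4
Every bag has size at most 2, so the width is 2 − 1 = 1 and tw(G) ≤ 1. Any graph with an edge has treewidth ≥ 1, and G has the edge 2–0. Combining the bounds, tw(G) = 1.

1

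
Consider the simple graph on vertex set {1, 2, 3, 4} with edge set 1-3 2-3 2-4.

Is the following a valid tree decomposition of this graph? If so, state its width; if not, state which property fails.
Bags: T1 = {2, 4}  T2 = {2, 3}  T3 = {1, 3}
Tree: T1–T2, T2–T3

Yes; width 1.

Vertex coverage: the bags together contain {1, 2, 3, 4}, the full vertex set. Edge coverage: each edge of G has both endpoints in at least one bag. Running intersection: for every vertex, the bags containing it form a connected subtree. All three properties hold, so this is a valid tree decomposition of width max|bag| − 1 = 1, and hence tw(G) ≤ 1.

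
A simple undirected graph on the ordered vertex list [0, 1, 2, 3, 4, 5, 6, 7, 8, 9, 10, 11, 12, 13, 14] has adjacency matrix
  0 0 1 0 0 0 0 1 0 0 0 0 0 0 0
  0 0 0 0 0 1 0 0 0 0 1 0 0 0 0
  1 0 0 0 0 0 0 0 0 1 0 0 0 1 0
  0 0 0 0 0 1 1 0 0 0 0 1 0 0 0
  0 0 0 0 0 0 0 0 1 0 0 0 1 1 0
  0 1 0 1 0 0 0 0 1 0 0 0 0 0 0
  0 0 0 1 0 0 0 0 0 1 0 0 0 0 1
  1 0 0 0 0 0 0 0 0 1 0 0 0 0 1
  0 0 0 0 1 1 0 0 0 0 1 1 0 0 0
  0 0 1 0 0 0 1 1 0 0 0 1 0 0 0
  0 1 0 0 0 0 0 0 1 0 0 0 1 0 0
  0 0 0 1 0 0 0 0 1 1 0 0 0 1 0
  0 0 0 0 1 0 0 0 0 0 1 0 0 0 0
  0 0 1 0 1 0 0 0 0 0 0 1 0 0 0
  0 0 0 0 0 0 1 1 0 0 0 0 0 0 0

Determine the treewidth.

3

A width-3 tree decomposition is:
Bags: B1 = {1, 4, 10, 12}  B2 = {1, 4, 8, 10}  B3 = {1, 4, 5, 8}  B4 = {4, 5, 8, 13}  B5 = {5, 8, 11, 13}  B6 = {3, 5, 11, 13}  B7 = {2, 3, 11, 13}  B8 = {2, 3, 9, 11}  B9 = {2, 3, 6, 9}  B10 = {0, 2, 6, 9}  B11 = {0, 6, 7, 9}  B12 = {0, 6, 7, 14}
Tree: B1–B2, B2–B3, B3–B4, B4–B5, B5–B6, B6–B7, B7–B8, B8–B9, B9–B10, B10–B11, B11–B12
The largest bag has 4 vertices, giving width 3; this decomposition certifies tw(G) ≤ 3. For the lower bound: the 4 vertex sets {1,10,12}, {4}, {8}, {3,5,11,13} are disjoint, each induces a connected subgraph, and every pair is joined by at least one edge of G. Contracting each set to a single vertex therefore yields K_{4} as a minor, and since treewidth is minor-monotone, tw(G) ≥ tw(K_{4}) = 3. Combining the bounds, tw(G) = 3.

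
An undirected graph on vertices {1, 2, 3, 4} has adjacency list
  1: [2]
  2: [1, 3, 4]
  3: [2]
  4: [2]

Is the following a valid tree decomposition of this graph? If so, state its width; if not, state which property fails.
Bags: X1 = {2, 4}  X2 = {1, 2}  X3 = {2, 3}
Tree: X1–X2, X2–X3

Yes; width 1.

Checking the three conditions: (i) the bags cover all of {1, 2, 3, 4}; (ii) for each edge, some bag contains both endpoints; (iii) the bags containing any fixed vertex form a subtree. All hold, so the decomposition is valid with width 2 − 1 = 1.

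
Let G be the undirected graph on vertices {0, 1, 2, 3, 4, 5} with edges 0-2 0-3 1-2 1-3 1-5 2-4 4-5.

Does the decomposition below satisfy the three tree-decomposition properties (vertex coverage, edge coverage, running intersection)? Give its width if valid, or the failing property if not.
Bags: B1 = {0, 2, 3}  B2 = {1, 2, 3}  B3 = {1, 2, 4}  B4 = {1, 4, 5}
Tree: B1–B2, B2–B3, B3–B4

Vertex coverage: the bags together contain {0, 1, 2, 3, 4, 5}, the full vertex set. Edge coverage: each edge of G has both endpoints in at least one bag. Running intersection: for every vertex, the bags containing it form a connected subtree. All three properties hold, so this is a valid tree decomposition of width max|bag| − 1 = 2, and hence tw(G) ≤ 2.

Yes; width 2.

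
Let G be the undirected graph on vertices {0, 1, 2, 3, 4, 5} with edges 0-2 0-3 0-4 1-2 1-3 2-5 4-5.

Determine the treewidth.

2

A width-2 tree decomposition is:
Bags: B1 = {2, 4, 5}  B2 = {0, 2, 4}  B3 = {0, 1, 2}  B4 = {0, 1, 3}
Tree: B1–B2, B2–B3, B3–B4
Each bag holds 3 vertices, so the decomposition has width 2, which upper-bounds the treewidth. The edges 5–4–0–2–5 form a cycle, so G is not a tree and its treewidth is at least 2. Therefore the treewidth is 2.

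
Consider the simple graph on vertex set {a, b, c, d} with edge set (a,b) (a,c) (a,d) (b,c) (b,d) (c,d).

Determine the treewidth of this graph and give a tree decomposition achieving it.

With just one bag of size 4, the width is 4 − 1 = 3, so tw(G) ≤ 3. For the lower bound, the 4 vertices {a, b, c, d} are pairwise adjacent, and any tree decomposition puts a clique entirely inside one bag — forcing width ≥ 3. Hence tw(G) = 3 exactly.

Treewidth 3.
One such decomposition:
Bags: B1 = {a, b, c, d}
Tree: (single bag)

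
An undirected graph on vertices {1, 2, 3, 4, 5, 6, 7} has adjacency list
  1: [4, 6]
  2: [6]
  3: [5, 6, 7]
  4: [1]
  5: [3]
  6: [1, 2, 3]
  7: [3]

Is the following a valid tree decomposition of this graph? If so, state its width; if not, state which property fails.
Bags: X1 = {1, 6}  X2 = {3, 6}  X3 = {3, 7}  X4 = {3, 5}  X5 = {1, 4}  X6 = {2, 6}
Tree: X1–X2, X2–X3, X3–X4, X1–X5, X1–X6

Yes; width 1.

Checking the three conditions: (i) the bags cover all of {1, 2, 3, 4, 5, 6, 7}; (ii) for each edge, some bag contains both endpoints; (iii) the bags containing any fixed vertex form a subtree. All hold, so the decomposition is valid with width 2 − 1 = 1.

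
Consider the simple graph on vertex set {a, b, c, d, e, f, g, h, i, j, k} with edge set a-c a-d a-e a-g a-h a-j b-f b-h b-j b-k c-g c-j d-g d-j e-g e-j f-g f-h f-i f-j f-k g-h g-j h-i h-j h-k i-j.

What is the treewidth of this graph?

A width-3 tree decomposition is:
Bags: B1 = {f, h, i, j}  B2 = {b, f, h, j}  B3 = {f, g, h, j}  B4 = {b, f, h, k}  B5 = {a, g, h, j}  B6 = {a, d, g, j}  B7 = {a, e, g, j}  B8 = {a, c, g, j}
Tree: B1–B2, B1–B3, B2–B4, B3–B5, B5–B6, B6–B7, B5–B8
The largest bag has 4 vertices, giving width 3; this decomposition certifies tw(G) ≤ 3. For the lower bound, the 4 vertices {a, d, g, j} are pairwise adjacent, and any tree decomposition puts a clique entirely inside one bag — forcing width ≥ 3. Hence tw(G) = 3 exactly.

3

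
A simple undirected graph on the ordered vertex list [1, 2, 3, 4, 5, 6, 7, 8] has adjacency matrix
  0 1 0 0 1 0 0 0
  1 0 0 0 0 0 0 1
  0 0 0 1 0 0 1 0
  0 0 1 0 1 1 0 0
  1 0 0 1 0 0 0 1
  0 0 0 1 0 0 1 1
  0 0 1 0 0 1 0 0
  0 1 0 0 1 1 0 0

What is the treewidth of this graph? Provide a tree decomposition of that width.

Every bag has size at most 3, so the width is 3 − 1 = 2 and tw(G) ≤ 2. For the lower bound, G contains the cycle 1–2–8–5–1, so G is not a forest; only forests have treewidth ≤ 1, hence tw(G) ≥ 2. Hence tw(G) = 2 exactly.

Treewidth 2.
One optimal decomposition is:
Bags: B1 = {1, 2, 5}  B2 = {2, 5, 8}  B3 = {4, 5, 8}  B4 = {4, 6, 8}  B5 = {3, 4, 6}  B6 = {3, 6, 7}
Tree: B1–B2, B2–B3, B3–B4, B4–B5, B5–B6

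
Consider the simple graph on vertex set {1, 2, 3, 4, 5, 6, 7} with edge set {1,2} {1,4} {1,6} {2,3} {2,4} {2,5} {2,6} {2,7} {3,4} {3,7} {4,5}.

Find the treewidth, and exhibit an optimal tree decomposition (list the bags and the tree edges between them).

Each bag holds 3 vertices, so the decomposition has width 2, which upper-bounds the treewidth. On the other hand G contains the 3-clique {1, 2, 4}. A clique must lie in a single bag of any decomposition, so no decomposition can have width below 2. The upper and lower bounds meet at 2, so that is the treewidth.

Treewidth 2.
One optimal decomposition is:
Bags: B1 = {2, 3, 4}  B2 = {2, 3, 7}  B3 = {1, 2, 4}  B4 = {2, 4, 5}  B5 = {1, 2, 6}
Tree: B1–B2, B1–B3, B3–B4, B3–B5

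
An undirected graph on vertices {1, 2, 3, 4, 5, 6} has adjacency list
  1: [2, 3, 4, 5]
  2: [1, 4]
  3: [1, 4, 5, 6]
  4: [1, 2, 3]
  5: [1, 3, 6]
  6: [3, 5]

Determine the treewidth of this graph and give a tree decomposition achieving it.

Each bag holds 3 vertices, so the decomposition has width 2, which upper-bounds the treewidth. For the lower bound, the 3 vertices {1, 2, 4} are pairwise adjacent, and any tree decomposition puts a clique entirely inside one bag — forcing width ≥ 2. Hence tw(G) = 2 exactly.

Treewidth 2.
Bags: B1 = {1, 3, 5}  B2 = {1, 3, 4}  B3 = {1, 2, 4}  B4 = {3, 5, 6}
Tree: B1–B2, B2–B3, B1–B4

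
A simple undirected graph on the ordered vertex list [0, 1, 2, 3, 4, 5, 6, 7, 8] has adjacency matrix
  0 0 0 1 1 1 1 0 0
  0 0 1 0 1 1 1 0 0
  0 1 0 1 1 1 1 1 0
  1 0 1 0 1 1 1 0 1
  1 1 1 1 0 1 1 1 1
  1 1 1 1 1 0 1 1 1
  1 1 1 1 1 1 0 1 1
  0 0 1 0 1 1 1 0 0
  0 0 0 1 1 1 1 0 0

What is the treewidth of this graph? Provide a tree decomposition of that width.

Treewidth 4.
Bags: B1 = {1, 2, 4, 5, 6}  B2 = {2, 3, 4, 5, 6}  B3 = {0, 3, 4, 5, 6}  B4 = {2, 4, 5, 6, 7}  B5 = {3, 4, 5, 6, 8}
Tree: B1–B2, B2–B3, B1–B4, B3–B5

Each bag holds 5 vertices, so the decomposition has width 4, which upper-bounds the treewidth. Conversely, {0, 3, 4, 5, 6} is a clique of size 5, and the vertices of any clique must share a bag in every tree decomposition; so some bag has ≥ 5 vertices and tw(G) ≥ 4. Combining the bounds, tw(G) = 4.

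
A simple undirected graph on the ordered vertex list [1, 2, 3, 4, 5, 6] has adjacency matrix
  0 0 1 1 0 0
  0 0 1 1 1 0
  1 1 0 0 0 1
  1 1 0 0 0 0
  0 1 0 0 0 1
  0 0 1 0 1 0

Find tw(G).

2

A width-2 tree decomposition is:
Bags: B1 = {1, 2, 4}  B2 = {1, 2, 3}  B3 = {2, 3, 5}  B4 = {3, 5, 6}
Tree: B1–B2, B2–B3, B3–B4
Each bag holds 3 vertices, so the decomposition has width 2, which upper-bounds the treewidth. For the lower bound, G contains the cycle 4–1–3–2–4, so G is not a forest; only forests have treewidth ≤ 1, hence tw(G) ≥ 2. Combining the bounds, tw(G) = 2.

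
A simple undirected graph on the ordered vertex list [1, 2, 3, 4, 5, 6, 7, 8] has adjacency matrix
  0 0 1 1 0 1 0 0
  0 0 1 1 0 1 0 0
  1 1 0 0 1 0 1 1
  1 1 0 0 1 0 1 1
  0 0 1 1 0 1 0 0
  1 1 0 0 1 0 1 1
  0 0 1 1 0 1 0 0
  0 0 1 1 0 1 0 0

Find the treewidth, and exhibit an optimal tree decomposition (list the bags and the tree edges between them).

Treewidth 3.
One such decomposition:
Bags: B1 = {3, 4, 5, 6}  B2 = {3, 4, 6, 7}  B3 = {3, 4, 6, 8}  B4 = {1, 3, 4, 6}  B5 = {2, 3, 4, 6}
Tree: B1–B2, B2–B3, B3–B4, B4–B5

Every bag has size at most 4, so the width is 4 − 1 = 3 and tw(G) ≤ 3. For the lower bound: the 4 vertex sets {3,5}, {6,7}, {4}, {8} are disjoint, each induces a connected subgraph, and every pair is joined by at least one edge of G. Contracting each set to a single vertex therefore yields K_{4} as a minor, and since treewidth is minor-monotone, tw(G) ≥ tw(K_{4}) = 3. Therefore the treewidth is 3.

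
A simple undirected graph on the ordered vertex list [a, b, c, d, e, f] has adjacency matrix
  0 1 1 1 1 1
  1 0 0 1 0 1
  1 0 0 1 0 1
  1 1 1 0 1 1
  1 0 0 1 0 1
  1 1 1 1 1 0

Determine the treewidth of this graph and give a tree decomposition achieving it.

Treewidth 3.
Bags: B1 = {a, d, e, f}  B2 = {a, b, d, f}  B3 = {a, c, d, f}
Tree: B1–B2, B2–B3

The largest bag has 4 vertices, giving width 3; this decomposition certifies tw(G) ≤ 3. For the lower bound, the 4 vertices {a, d, e, f} are pairwise adjacent, and any tree decomposition puts a clique entirely inside one bag — forcing width ≥ 3. The upper and lower bounds meet at 3, so that is the treewidth.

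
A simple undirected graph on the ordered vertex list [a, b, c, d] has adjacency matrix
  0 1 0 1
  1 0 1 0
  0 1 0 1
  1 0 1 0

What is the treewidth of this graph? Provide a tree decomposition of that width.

Treewidth 2.
One optimal decomposition is:
Bags: B1 = {a, b, d}  B2 = {b, c, d}
Tree: B1–B2

The largest bag has 3 vertices, giving width 2; this decomposition certifies tw(G) ≤ 2. For the lower bound, G contains the cycle d–a–b–c–d, so G is not a forest; only forests have treewidth ≤ 1, hence tw(G) ≥ 2. The upper and lower bounds meet at 2, so that is the treewidth.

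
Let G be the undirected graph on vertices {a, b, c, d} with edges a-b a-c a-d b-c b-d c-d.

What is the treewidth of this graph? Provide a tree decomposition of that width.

Treewidth 3.
Bags: B1 = {a, b, c, d}
Tree: (single bag)

A single bag containing all 4 vertices is trivially a valid decomposition of width 3. For the lower bound, the 4 vertices {a, b, c, d} are pairwise adjacent, and any tree decomposition puts a clique entirely inside one bag — forcing width ≥ 3. Hence tw(G) = 3 exactly.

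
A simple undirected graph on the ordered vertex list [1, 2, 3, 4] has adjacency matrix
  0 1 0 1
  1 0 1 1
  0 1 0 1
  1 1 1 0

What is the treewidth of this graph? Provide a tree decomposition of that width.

Every bag has size at most 3, so the width is 3 − 1 = 2 and tw(G) ≤ 2. On the other hand G contains the 3-clique {1, 2, 4}. A clique must lie in a single bag of any decomposition, so no decomposition can have width below 2. Combining the bounds, tw(G) = 2.

Treewidth 2.
One optimal decomposition is:
Bags: B1 = {2, 3, 4}  B2 = {1, 2, 4}
Tree: B1–B2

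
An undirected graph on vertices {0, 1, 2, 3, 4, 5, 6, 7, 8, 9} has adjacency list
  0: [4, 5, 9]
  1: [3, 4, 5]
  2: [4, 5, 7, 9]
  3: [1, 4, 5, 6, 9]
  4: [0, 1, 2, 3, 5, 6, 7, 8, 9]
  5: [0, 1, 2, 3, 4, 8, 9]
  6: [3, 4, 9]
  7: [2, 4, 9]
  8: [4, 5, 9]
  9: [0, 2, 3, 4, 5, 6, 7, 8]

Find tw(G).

3

A width-3 tree decomposition is:
Bags: B1 = {3, 4, 5, 9}  B2 = {4, 5, 8, 9}  B3 = {2, 4, 5, 9}  B4 = {1, 3, 4, 5}  B5 = {3, 4, 6, 9}  B6 = {2, 4, 7, 9}  B7 = {0, 4, 5, 9}
Tree: B1–B2, B2–B3, B1–B4, B1–B5, B3–B6, B2–B7
Each bag holds 4 vertices, so the decomposition has width 3, which upper-bounds the treewidth. Conversely, {1, 3, 4, 5} is a clique of size 4, and the vertices of any clique must share a bag in every tree decomposition; so some bag has ≥ 4 vertices and tw(G) ≥ 3. Hence tw(G) = 3 exactly.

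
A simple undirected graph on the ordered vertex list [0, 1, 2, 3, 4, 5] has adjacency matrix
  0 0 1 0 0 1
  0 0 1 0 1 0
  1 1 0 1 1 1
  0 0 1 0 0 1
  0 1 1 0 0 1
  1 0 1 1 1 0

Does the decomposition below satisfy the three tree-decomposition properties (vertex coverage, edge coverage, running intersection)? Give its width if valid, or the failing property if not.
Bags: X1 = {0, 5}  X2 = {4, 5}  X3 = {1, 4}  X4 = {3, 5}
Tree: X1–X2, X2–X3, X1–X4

No — vertex 2 appears in no bag.

A tree decomposition must satisfy three properties: every vertex lies in some bag; for every edge, both endpoints lie together in some bag; and for every vertex, the bags containing it form a connected subtree. Here vertex 2 appears in no bag, so the decomposition is invalid.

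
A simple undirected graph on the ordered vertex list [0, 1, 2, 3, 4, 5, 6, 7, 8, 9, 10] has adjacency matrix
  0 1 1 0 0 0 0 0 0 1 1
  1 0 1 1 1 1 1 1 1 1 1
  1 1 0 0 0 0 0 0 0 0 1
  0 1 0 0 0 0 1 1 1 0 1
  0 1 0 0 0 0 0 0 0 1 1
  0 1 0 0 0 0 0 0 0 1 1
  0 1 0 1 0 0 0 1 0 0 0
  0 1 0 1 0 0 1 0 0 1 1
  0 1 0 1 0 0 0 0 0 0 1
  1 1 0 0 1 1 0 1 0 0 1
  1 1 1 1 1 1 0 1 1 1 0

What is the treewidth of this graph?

3

A width-3 tree decomposition is:
Bags: B1 = {1, 7, 9, 10}  B2 = {0, 1, 9, 10}  B3 = {1, 5, 9, 10}  B4 = {1, 3, 7, 10}  B5 = {1, 4, 9, 10}  B6 = {1, 3, 8, 10}  B7 = {0, 1, 2, 10}  B8 = {1, 3, 6, 7}
Tree: B1–B2, B1–B3, B1–B4, B2–B5, B4–B6, B2–B7, B4–B8
Every bag has size at most 4, so the width is 4 − 1 = 3 and tw(G) ≤ 3. For the lower bound, the 4 vertices {1, 3, 8, 10} are pairwise adjacent, and any tree decomposition puts a clique entirely inside one bag — forcing width ≥ 3. Combining the bounds, tw(G) = 3.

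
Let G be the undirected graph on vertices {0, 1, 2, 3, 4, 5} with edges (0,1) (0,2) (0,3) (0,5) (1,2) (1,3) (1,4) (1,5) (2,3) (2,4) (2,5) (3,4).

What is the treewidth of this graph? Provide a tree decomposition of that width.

Treewidth 3.
One optimal decomposition is:
Bags: B1 = {1, 2, 3, 4}  B2 = {0, 1, 2, 3}  B3 = {0, 1, 2, 5}
Tree: B1–B2, B2–B3

Each bag holds 4 vertices, so the decomposition has width 3, which upper-bounds the treewidth. On the other hand G contains the 4-clique {0, 1, 2, 3}. A clique must lie in a single bag of any decomposition, so no decomposition can have width below 3. Combining the bounds, tw(G) = 3.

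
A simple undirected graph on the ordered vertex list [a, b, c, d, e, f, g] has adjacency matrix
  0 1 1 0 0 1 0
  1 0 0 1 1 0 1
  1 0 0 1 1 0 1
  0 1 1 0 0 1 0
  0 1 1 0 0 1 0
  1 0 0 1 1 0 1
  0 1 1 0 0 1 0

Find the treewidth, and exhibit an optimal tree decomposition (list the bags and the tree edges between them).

Every bag has size at most 4, so the width is 4 − 1 = 3 and tw(G) ≤ 3. For the lower bound: the 4 vertex sets {b,g}, {e,f}, {c}, {a} are disjoint, each induces a connected subgraph, and every pair is joined by at least one edge of G. Contracting each set to a single vertex therefore yields K_{4} as a minor, and since treewidth is minor-monotone, tw(G) ≥ tw(K_{4}) = 3. Hence tw(G) = 3 exactly.

Treewidth 3.
One optimal decomposition is:
Bags: B1 = {b, c, f, g}  B2 = {b, c, e, f}  B3 = {a, b, c, f}  B4 = {b, c, d, f}
Tree: B1–B2, B2–B3, B3–B4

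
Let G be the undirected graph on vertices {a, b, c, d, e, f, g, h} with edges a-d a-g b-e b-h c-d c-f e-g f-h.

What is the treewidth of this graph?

2

A width-2 tree decomposition is:
Bags: B1 = {a, c, d}  B2 = {a, c, g}  B3 = {c, e, g}  B4 = {b, c, e}  B5 = {b, c, h}  B6 = {c, f, h}
Tree: B1–B2, B2–B3, B3–B4, B4–B5, B5–B6
Each bag holds 3 vertices, so the decomposition has width 2, which upper-bounds the treewidth. The edges c–d–a–g–e–b–h–f–c form a cycle, so G is not a tree and its treewidth is at least 2. The upper and lower bounds meet at 2, so that is the treewidth.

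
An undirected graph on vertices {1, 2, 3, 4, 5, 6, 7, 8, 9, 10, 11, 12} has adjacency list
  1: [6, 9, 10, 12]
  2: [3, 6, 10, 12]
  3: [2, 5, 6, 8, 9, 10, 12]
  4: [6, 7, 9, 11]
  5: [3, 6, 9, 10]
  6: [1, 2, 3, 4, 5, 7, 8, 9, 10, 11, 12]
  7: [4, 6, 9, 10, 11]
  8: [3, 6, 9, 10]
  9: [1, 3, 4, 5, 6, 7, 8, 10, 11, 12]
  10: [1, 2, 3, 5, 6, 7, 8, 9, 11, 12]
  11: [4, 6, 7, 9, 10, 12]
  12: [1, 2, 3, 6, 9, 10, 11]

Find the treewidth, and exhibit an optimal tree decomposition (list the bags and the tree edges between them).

Every bag has size at most 5, so the width is 5 − 1 = 4 and tw(G) ≤ 4. For the lower bound, the 5 vertices {6, 9, 10, 11, 12} are pairwise adjacent, and any tree decomposition puts a clique entirely inside one bag — forcing width ≥ 4. Therefore the treewidth is 4.

Treewidth 4.
One such decomposition:
Bags: B1 = {3, 6, 9, 10, 12}  B2 = {6, 9, 10, 11, 12}  B3 = {6, 7, 9, 10, 11}  B4 = {3, 6, 8, 9, 10}  B5 = {1, 6, 9, 10, 12}  B6 = {4, 6, 7, 9, 11}  B7 = {2, 3, 6, 10, 12}  B8 = {3, 5, 6, 9, 10}
Tree: B1–B2, B2–B3, B1–B4, B2–B5, B3–B6, B1–B7, B4–B8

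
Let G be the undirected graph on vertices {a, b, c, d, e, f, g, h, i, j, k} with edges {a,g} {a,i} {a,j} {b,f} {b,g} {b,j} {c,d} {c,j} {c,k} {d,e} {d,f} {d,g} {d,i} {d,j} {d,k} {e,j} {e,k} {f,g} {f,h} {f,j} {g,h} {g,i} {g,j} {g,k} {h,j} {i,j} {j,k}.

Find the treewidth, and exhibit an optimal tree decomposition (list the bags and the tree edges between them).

The largest bag has 4 vertices, giving width 3; this decomposition certifies tw(G) ≤ 3. For the lower bound, the 4 vertices {d, f, g, j} are pairwise adjacent, and any tree decomposition puts a clique entirely inside one bag — forcing width ≥ 3. Therefore the treewidth is 3.

Treewidth 3.
One optimal decomposition is:
Bags: B1 = {d, g, j, k}  B2 = {d, f, g, j}  B3 = {f, g, h, j}  B4 = {c, d, j, k}  B5 = {d, g, i, j}  B6 = {a, g, i, j}  B7 = {d, e, j, k}  B8 = {b, f, g, j}
Tree: B1–B2, B2–B3, B1–B4, B2–B5, B5–B6, B1–B7, B2–B8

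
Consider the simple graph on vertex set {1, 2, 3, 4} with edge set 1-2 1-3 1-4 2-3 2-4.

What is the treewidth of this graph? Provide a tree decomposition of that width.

The largest bag has 3 vertices, giving width 2; this decomposition certifies tw(G) ≤ 2. For the lower bound, the 3 vertices {1, 2, 3} are pairwise adjacent, and any tree decomposition puts a clique entirely inside one bag — forcing width ≥ 2. Combining the bounds, tw(G) = 2.

Treewidth 2.
One optimal decomposition is:
Bags: B1 = {1, 2, 3}  B2 = {1, 2, 4}
Tree: B1–B2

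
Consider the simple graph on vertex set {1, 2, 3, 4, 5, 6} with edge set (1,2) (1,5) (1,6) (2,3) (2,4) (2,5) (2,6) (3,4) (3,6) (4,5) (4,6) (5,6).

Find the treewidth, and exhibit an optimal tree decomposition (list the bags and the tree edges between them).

The largest bag has 4 vertices, giving width 3; this decomposition certifies tw(G) ≤ 3. On the other hand G contains the 4-clique {1, 2, 5, 6}. A clique must lie in a single bag of any decomposition, so no decomposition can have width below 3. The upper and lower bounds meet at 3, so that is the treewidth.

Treewidth 3.
Bags: B1 = {2, 3, 4, 6}  B2 = {2, 4, 5, 6}  B3 = {1, 2, 5, 6}
Tree: B1–B2, B2–B3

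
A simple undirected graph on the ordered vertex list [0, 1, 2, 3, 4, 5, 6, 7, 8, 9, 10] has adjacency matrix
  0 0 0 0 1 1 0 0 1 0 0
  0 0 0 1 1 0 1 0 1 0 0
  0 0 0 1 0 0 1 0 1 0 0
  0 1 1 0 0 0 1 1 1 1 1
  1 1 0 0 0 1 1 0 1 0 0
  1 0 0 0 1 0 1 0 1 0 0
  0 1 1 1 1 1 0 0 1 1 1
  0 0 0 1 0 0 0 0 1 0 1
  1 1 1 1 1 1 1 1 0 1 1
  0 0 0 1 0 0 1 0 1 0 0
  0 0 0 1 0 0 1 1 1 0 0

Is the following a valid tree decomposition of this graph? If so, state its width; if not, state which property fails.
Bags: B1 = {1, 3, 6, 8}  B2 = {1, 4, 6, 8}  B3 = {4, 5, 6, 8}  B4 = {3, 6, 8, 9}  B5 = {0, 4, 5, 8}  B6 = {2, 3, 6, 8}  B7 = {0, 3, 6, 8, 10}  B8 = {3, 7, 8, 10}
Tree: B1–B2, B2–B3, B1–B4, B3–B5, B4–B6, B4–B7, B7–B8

A tree decomposition must satisfy three properties: every vertex lies in some bag; for every edge, both endpoints lie together in some bag; and for every vertex, the bags containing it form a connected subtree. Here bags containing vertex 0 are not connected in the tree, so the decomposition is invalid.

No — bags containing vertex 0 are not connected in the tree.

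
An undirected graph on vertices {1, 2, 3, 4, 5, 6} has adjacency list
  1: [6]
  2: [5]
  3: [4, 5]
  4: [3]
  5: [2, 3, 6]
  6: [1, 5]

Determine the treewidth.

A width-1 tree decomposition is:
Bags: B1 = {5, 6}  B2 = {3, 5}  B3 = {1, 6}  B4 = {2, 5}  B5 = {3, 4}
Tree: B1–B2, B1–B3, B1–B4, B2–B5
Each bag holds 2 vertices, so the decomposition has width 1, which upper-bounds the treewidth. Any graph with an edge has treewidth ≥ 1, and G has the edge 5–6. Hence tw(G) = 1 exactly.

1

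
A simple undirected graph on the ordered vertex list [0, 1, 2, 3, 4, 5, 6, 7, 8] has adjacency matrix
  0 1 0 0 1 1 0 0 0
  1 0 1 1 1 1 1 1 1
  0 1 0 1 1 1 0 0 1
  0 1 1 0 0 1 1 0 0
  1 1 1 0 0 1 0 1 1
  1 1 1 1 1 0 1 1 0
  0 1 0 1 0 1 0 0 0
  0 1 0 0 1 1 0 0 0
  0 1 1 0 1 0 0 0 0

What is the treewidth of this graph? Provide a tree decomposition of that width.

Each bag holds 4 vertices, so the decomposition has width 3, which upper-bounds the treewidth. On the other hand G contains the 4-clique {1, 2, 4, 8}. A clique must lie in a single bag of any decomposition, so no decomposition can have width below 3. Therefore the treewidth is 3.

Treewidth 3.
One such decomposition:
Bags: B1 = {1, 2, 4, 5}  B2 = {1, 2, 3, 5}  B3 = {1, 2, 4, 8}  B4 = {1, 4, 5, 7}  B5 = {1, 3, 5, 6}  B6 = {0, 1, 4, 5}
Tree: B1–B2, B1–B3, B1–B4, B2–B5, B1–B6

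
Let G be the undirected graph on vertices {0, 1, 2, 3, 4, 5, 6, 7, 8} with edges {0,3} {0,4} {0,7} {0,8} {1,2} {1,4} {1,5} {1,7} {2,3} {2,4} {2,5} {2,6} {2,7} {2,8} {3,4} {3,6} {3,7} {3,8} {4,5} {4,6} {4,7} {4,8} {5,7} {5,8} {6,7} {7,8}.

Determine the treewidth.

A width-4 tree decomposition is:
Bags: B1 = {2, 3, 4, 7, 8}  B2 = {2, 4, 5, 7, 8}  B3 = {2, 3, 4, 6, 7}  B4 = {0, 3, 4, 7, 8}  B5 = {1, 2, 4, 5, 7}
Tree: B1–B2, B1–B3, B1–B4, B2–B5
Each bag holds 5 vertices, so the decomposition has width 4, which upper-bounds the treewidth. For the lower bound, the 5 vertices {0, 3, 4, 7, 8} are pairwise adjacent, and any tree decomposition puts a clique entirely inside one bag — forcing width ≥ 4. Therefore the treewidth is 4.

4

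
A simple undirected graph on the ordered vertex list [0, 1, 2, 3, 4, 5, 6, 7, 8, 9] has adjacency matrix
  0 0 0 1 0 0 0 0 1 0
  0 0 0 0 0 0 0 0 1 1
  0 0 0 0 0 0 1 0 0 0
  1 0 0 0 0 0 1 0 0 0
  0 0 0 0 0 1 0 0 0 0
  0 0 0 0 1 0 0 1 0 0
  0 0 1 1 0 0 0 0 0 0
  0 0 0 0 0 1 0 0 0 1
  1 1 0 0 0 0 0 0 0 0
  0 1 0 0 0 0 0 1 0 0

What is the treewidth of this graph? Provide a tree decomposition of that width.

Each bag holds 2 vertices, so the decomposition has width 1, which upper-bounds the treewidth. Since G has at least one edge (e.g. 4–5), it is not an edgeless graph, so tw(G) ≥ 1. Combining the bounds, tw(G) = 1.

Treewidth 1.
One optimal decomposition is:
Bags: B1 = {4, 5}  B2 = {5, 7}  B3 = {7, 9}  B4 = {1, 9}  B5 = {1, 8}  B6 = {0, 8}  B7 = {0, 3}  B8 = {3, 6}  B9 = {2, 6}
Tree: B1–B2, B2–B3, B3–B4, B4–B5, B5–B6, B6–B7, B7–B8, B8–B9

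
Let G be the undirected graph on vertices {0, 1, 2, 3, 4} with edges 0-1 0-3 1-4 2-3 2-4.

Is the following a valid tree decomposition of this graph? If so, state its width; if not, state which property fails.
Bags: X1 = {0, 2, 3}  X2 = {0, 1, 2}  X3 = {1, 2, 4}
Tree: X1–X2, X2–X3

Yes; width 2.

Checking the three conditions: (i) the bags cover all of {0, 1, 2, 3, 4}; (ii) for each edge, some bag contains both endpoints; (iii) the bags containing any fixed vertex form a subtree. All hold, so the decomposition is valid with width 3 − 1 = 2.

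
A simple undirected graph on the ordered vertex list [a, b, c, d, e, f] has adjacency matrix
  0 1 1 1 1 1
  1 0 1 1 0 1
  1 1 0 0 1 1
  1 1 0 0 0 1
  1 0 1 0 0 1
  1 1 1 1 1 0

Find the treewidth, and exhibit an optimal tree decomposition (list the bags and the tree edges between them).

Each bag holds 4 vertices, so the decomposition has width 3, which upper-bounds the treewidth. On the other hand G contains the 4-clique {a, b, d, f}. A clique must lie in a single bag of any decomposition, so no decomposition can have width below 3. Hence tw(G) = 3 exactly.

Treewidth 3.
One such decomposition:
Bags: B1 = {a, b, c, f}  B2 = {a, c, e, f}  B3 = {a, b, d, f}
Tree: B1–B2, B1–B3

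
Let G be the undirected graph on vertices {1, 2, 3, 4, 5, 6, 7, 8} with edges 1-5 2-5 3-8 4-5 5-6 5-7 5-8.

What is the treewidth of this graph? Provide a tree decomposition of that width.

Every bag has size at most 2, so the width is 2 − 1 = 1 and tw(G) ≤ 1. G has an edge, so its treewidth is at least 1. Hence tw(G) = 1 exactly.

Treewidth 1.
One optimal decomposition is:
Bags: B1 = {5, 6}  B2 = {1, 5}  B3 = {5, 8}  B4 = {5, 7}  B5 = {4, 5}  B6 = {2, 5}  B7 = {3, 8}
Tree: B1–B2, B1–B3, B1–B4, B4–B5, B4–B6, B3–B7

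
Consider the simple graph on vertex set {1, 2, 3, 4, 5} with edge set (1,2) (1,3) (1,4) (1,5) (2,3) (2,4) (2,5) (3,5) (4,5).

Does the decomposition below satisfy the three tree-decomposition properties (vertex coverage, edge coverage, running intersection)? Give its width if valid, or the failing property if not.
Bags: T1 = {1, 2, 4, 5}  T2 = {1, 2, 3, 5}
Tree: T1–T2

Vertex coverage: the bags together contain {1, 2, 3, 4, 5}, the full vertex set. Edge coverage: each edge of G has both endpoints in at least one bag. Running intersection: for every vertex, the bags containing it form a connected subtree. All three properties hold, so this is a valid tree decomposition of width max|bag| − 1 = 3, and hence tw(G) ≤ 3.

Yes; width 3.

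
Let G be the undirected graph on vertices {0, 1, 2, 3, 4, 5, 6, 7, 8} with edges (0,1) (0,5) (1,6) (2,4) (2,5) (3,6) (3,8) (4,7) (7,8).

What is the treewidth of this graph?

2

A width-2 tree decomposition is:
Bags: B1 = {0, 1, 6}  B2 = {0, 3, 6}  B3 = {0, 3, 8}  B4 = {0, 7, 8}  B5 = {0, 4, 7}  B6 = {0, 2, 4}  B7 = {0, 2, 5}
Tree: B1–B2, B2–B3, B3–B4, B4–B5, B5–B6, B6–B7
Each bag holds 3 vertices, so the decomposition has width 2, which upper-bounds the treewidth. The edges 0–1–6–3–8–7–4–2–5–0 form a cycle, so G is not a tree and its treewidth is at least 2. The upper and lower bounds meet at 2, so that is the treewidth.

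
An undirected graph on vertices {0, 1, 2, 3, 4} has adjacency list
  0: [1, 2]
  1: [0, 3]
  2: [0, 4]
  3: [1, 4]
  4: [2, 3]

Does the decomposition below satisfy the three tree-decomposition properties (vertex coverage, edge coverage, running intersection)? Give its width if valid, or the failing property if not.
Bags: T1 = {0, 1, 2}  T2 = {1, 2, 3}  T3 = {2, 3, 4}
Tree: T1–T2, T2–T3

Yes; width 2.

Every vertex of G appears in some bag (union = {0, 1, 2, 3, 4}); every edge is covered by a bag; and for each vertex v the set of bags containing v is connected in the bag tree. The decomposition is therefore valid. The largest bag has 3 vertices, so the width is 2.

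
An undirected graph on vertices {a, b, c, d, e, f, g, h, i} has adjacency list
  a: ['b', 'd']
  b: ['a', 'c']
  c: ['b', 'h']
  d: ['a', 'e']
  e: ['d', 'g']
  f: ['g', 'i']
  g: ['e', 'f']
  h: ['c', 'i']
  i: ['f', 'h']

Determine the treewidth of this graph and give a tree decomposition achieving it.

Treewidth 2.
One optimal decomposition is:
Bags: B1 = {f, h, i}  B2 = {f, g, h}  B3 = {e, g, h}  B4 = {d, e, h}  B5 = {a, d, h}  B6 = {a, b, h}  B7 = {b, c, h}
Tree: B1–B2, B2–B3, B3–B4, B4–B5, B5–B6, B6–B7

The largest bag has 3 vertices, giving width 2; this decomposition certifies tw(G) ≤ 2. The edges h–i–f–g–e–d–a–b–c–h form a cycle, so G is not a tree and its treewidth is at least 2. Therefore the treewidth is 2.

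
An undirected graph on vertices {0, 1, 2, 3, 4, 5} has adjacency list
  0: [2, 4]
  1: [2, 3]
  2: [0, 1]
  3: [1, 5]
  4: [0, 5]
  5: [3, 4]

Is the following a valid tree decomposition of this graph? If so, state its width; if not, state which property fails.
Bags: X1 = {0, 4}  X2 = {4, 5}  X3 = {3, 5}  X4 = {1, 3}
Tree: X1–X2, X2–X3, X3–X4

No — vertex 2 appears in no bag.

A tree decomposition must satisfy three properties: every vertex lies in some bag; for every edge, both endpoints lie together in some bag; and for every vertex, the bags containing it form a connected subtree. Here vertex 2 appears in no bag, so the decomposition is invalid.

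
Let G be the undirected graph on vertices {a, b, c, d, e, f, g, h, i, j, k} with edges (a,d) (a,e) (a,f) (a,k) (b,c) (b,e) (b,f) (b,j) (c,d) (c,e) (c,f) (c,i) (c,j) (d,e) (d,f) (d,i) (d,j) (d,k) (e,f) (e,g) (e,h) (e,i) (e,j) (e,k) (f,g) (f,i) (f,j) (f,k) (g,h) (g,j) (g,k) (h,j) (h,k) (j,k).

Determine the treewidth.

4

A width-4 tree decomposition is:
Bags: B1 = {e, f, g, j, k}  B2 = {e, g, h, j, k}  B3 = {d, e, f, j, k}  B4 = {c, d, e, f, j}  B5 = {b, c, e, f, j}  B6 = {c, d, e, f, i}  B7 = {a, d, e, f, k}
Tree: B1–B2, B1–B3, B3–B4, B4–B5, B4–B6, B3–B7
Every bag has size at most 5, so the width is 5 − 1 = 4 and tw(G) ≤ 4. Conversely, {e, g, h, j, k} is a clique of size 5, and the vertices of any clique must share a bag in every tree decomposition; so some bag has ≥ 5 vertices and tw(G) ≥ 4. Therefore the treewidth is 4.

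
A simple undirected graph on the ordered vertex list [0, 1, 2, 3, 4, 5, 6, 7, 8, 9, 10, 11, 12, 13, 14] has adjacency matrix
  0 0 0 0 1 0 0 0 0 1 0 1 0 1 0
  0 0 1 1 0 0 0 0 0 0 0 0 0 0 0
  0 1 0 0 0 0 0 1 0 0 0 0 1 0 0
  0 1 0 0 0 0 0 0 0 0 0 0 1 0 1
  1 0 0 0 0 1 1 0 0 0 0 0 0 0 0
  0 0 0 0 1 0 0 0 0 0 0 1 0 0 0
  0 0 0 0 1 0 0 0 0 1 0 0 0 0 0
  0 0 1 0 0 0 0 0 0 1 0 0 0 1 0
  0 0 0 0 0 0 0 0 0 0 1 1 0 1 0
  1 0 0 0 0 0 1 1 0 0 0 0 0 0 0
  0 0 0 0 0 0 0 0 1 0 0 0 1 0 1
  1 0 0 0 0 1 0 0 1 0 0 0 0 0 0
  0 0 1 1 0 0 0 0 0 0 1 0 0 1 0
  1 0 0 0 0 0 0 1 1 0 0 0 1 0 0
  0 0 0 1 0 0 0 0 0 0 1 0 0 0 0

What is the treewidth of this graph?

A width-3 tree decomposition is:
Bags: B1 = {1, 2, 3, 14}  B2 = {2, 3, 12, 14}  B3 = {2, 10, 12, 14}  B4 = {2, 7, 10, 12}  B5 = {7, 10, 12, 13}  B6 = {7, 8, 10, 13}  B7 = {7, 8, 9, 13}  B8 = {0, 8, 9, 13}  B9 = {0, 8, 9, 11}  B10 = {0, 6, 9, 11}  B11 = {0, 4, 6, 11}  B12 = {4, 5, 6, 11}
Tree: B1–B2, B2–B3, B3–B4, B4–B5, B5–B6, B6–B7, B7–B8, B8–B9, B9–B10, B10–B11, B11–B12
Each bag holds 4 vertices, so the decomposition has width 3, which upper-bounds the treewidth. For the lower bound: the 4 vertex sets {1,3,14}, {2}, {12}, {7,8,10,13} are disjoint, each induces a connected subgraph, and every pair is joined by at least one edge of G. Contracting each set to a single vertex therefore yields K_{4} as a minor, and since treewidth is minor-monotone, tw(G) ≥ tw(K_{4}) = 3. Hence tw(G) = 3 exactly.

3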